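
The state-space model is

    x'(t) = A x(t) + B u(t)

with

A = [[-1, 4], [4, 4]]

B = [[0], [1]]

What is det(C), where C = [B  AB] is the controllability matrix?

-4

AB = [[4], [4]]
Controllability matrix C = [B  AB] = [[0, 4], [1, 4]]
det(C) = 0·4 - 4·1 = 0 - 4 = -4
Since det(C) ≠ 0, rank(C) = 2 and the system is completely controllable.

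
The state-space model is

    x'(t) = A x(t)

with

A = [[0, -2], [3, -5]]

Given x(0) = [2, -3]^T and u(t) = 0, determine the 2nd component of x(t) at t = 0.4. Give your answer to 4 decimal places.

0.8740

det(sI - A) = s^2 - (tr A)s + det A, with tr A = 0 + (-5) = -5 and det A = 0·(-5) - (-2)·3 = 0 - (-6) = 6.
So p(s) = det(sI - A) = s^2 + 5s + 6.
Factor s^2 + 5s + 6: two numbers with sum -5 and product 6 are -2 and -3, so s^2 + 5s + 6 = (s + 2)(s + 3).
Hence p(s) = (s + 2) (s + 3), with roots -3, -2.
The eigenvalues -3, -2 are distinct and real, so A is diagonalisable and x(t) = e^{At} x(0) = V diag(e^{λ_i t}) V^{-1} x(0), where the columns of V are the eigenvectors.
λ = -3: A - (-3)I = [[3, -2], [3, -2]]. Row 1 gives 3·v1 + (-2)·v2 = 0, so take v_1 = [2, 3]^T.
λ = -2: A - (-2)I = [[2, -2], [3, -3]]. Row 1 gives 2·v1 + (-2)·v2 = 0, so take v_2 = [1, 1]^T.
V = [v_1 v_2] = [[2, 1], [3, 1]] has det V = -1, so V^{-1} = adj(V)/det V = [[-1, 1], [3, -2]].
Modal coordinates z(0) = V^{-1} x(0): (-1)·2 + 1·(-3) = -5; 3·2 + (-2)·(-3) = 12; so z(0) = [-5, 12]^T.
x_2(t) = Σ_i (v_i)_2 · z_i(0) · e^{λ_i t} (row 2 of V times the modal terms).
x_2(0.4) = 3·(-5)·e^{-3·0.4} + 1·12·e^{-2·0.4} = (-15)·0.301194 + 12·0.449329 = 0.8740.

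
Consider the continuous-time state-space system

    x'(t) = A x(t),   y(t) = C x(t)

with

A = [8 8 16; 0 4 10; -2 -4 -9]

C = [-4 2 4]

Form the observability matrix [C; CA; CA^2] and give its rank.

CA = [[-40, -40, -80]]
CA^2 = [[-160, -160, -320]]
Observability matrix O = [C; CA; CA^2] = [[-4, 2, 4], [-40, -40, -80], [-160, -160, -320]]
The columns c1, c2, c3 of O are linearly dependent: -2·c2 + c3 = 0 (check each entry), so rank(O) ≤ 2.
The 2×2 minor from rows 1, 2, columns 1, 2 is (-4)·(-40) - 2·(-40) = 160 - (-80) = 240 ≠ 0, so rank(O) = 2.
rank(O) = 2 < n = 3, so the pair (A, C) is not completely observable.

2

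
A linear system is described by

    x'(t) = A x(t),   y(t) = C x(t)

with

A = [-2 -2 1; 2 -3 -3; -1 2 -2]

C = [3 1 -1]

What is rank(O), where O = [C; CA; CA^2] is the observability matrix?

3

CA = [[-3, -11, 2]]
CA^2 = [[-18, 43, 26]]
Observability matrix O = [C; CA; CA^2] = [[3, 1, -1], [-3, -11, 2], [-18, 43, 26]]
det(O) = 3·((-11)·26 - 2·43) - 1·((-3)·26 - 2·(-18)) + (-1)·((-3)·43 - (-11)·(-18)) = 3·(-372) - 1·(-42) + (-1)·(-327) = -747 ≠ 0, so rank(O) = 3.
rank(O) = 3 = n, so the pair (A, C) is completely observable.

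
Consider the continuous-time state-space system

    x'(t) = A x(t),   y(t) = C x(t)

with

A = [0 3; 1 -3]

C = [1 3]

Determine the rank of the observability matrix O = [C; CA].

CA = [[3, -6]]
Observability matrix O = [C; CA] = [[1, 3], [3, -6]]
det(O) = 1·(-6) - 3·3 = -6 - 9 = -15 ≠ 0, so rank(O) = 2.
rank(O) = 2 = n, so the pair (A, C) is completely observable.

2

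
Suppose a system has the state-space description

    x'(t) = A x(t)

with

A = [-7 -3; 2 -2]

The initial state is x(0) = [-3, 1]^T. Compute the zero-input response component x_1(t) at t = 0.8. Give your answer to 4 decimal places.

0.0124

det(sI - A) = s^2 - (tr A)s + det A, with tr A = (-7) + (-2) = -9 and det A = (-7)·(-2) - (-3)·2 = 14 - (-6) = 20.
So p(s) = det(sI - A) = s^2 + 9s + 20.
Factor s^2 + 9s + 20: two numbers with sum -9 and product 20 are -4 and -5, so s^2 + 9s + 20 = (s + 4)(s + 5).
Hence p(s) = (s + 4) (s + 5), with roots -5, -4.
The eigenvalues -5, -4 are distinct and real, so A is diagonalisable and x(t) = e^{At} x(0) = V diag(e^{λ_i t}) V^{-1} x(0), where the columns of V are the eigenvectors.
λ = -5: A - (-5)I = [[-2, -3], [2, 3]]. Row 1 gives (-2)·v1 + (-3)·v2 = 0, so take v_1 = [3, -2]^T.
λ = -4: A - (-4)I = [[-3, -3], [2, 2]]. Row 1 gives (-3)·v1 + (-3)·v2 = 0, so take v_2 = [-1, 1]^T.
V = [v_1 v_2] = [[3, -1], [-2, 1]] has det V = 1, so V^{-1} = adj(V)/det V = [[1, 1], [2, 3]].
Modal coordinates z(0) = V^{-1} x(0): 1·(-3) + 1·1 = -2; 2·(-3) + 3·1 = -3; so z(0) = [-2, -3]^T.
x_1(t) = Σ_i (v_i)_1 · z_i(0) · e^{λ_i t} (row 1 of V times the modal terms).
x_1(0.8) = 3·(-2)·e^{-5·0.8} + (-1)·(-3)·e^{-4·0.8} = (-6)·0.018316 + 3·0.040762 = 0.0124.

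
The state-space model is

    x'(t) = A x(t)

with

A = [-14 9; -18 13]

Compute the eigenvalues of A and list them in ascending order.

-5, 4

det(sI - A) = s^2 - (tr A)s + det A, with tr A = (-14) + 13 = -1 and det A = (-14)·13 - 9·(-18) = -182 - (-162) = -20.
So p(s) = det(sI - A) = s^2 + s - 20.
Factor s^2 + s - 20: two numbers with sum -1 and product -20 are 4 and -5, so s^2 + s - 20 = (s - 4)(s + 5).
Hence p(s) = (s - 4) (s + 5), with roots -5, 4.
At least one eigenvalue has non-negative real part, so the system is not asymptotically stable.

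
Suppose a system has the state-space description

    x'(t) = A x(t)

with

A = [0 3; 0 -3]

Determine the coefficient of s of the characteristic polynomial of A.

3

For a 2×2 matrix, det(sI - A) = s^2 - (tr A)s + det A.
tr A = -3, det A = 0.
So p(s) = s^2 + 3s.
The coefficient of s is 3.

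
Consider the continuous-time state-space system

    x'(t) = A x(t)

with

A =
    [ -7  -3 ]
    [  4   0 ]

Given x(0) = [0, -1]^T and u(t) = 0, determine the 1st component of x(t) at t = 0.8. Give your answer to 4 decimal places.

0.1499

det(sI - A) = s^2 - (tr A)s + det A, with tr A = (-7) + 0 = -7 and det A = (-7)·0 - (-3)·4 = 0 - (-12) = 12.
So p(s) = det(sI - A) = s^2 + 7s + 12.
Factor s^2 + 7s + 12: two numbers with sum -7 and product 12 are -3 and -4, so s^2 + 7s + 12 = (s + 3)(s + 4).
Hence p(s) = (s + 3) (s + 4), with roots -4, -3.
The eigenvalues -4, -3 are distinct and real, so A is diagonalisable and x(t) = e^{At} x(0) = V diag(e^{λ_i t}) V^{-1} x(0), where the columns of V are the eigenvectors.
λ = -4: A - (-4)I = [[-3, -3], [4, 4]]. Row 1 gives (-3)·v1 + (-3)·v2 = 0, so take v_1 = [1, -1]^T.
λ = -3: A - (-3)I = [[-4, -3], [4, 3]]. Row 1 gives (-4)·v1 + (-3)·v2 = 0, so take v_2 = [-3, 4]^T.
V = [v_1 v_2] = [[1, -3], [-1, 4]] has det V = 1, so V^{-1} = adj(V)/det V = [[4, 3], [1, 1]].
Modal coordinates z(0) = V^{-1} x(0): 4·0 + 3·(-1) = -3; 1·0 + 1·(-1) = -1; so z(0) = [-3, -1]^T.
x_1(t) = Σ_i (v_i)_1 · z_i(0) · e^{λ_i t} (row 1 of V times the modal terms).
x_1(0.8) = 1·(-3)·e^{-4·0.8} + (-3)·(-1)·e^{-3·0.8} = (-3)·0.040762 + 3·0.090718 = 0.1499.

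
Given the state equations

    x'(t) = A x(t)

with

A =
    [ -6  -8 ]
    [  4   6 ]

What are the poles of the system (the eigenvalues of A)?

det(sI - A) = s^2 - (tr A)s + det A, with tr A = (-6) + 6 = 0 and det A = (-6)·6 - (-8)·4 = -36 - (-32) = -4.
So p(s) = det(sI - A) = s^2 - 4.
Factor s^2 - 4: two numbers with sum 0 and product -4 are 2 and -2, so s^2 - 4 = (s - 2)(s + 2).
Hence p(s) = (s - 2) (s + 2), with roots -2, 2.
At least one eigenvalue has non-negative real part, so the system is not asymptotically stable.

-2, 2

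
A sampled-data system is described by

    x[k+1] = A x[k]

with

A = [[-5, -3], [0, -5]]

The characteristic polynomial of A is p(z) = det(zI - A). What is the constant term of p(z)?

25

For a 2×2 matrix, det(zI - A) = z^2 - (tr A)z + det A.
tr A = -10, det A = 25.
So p(z) = z^2 + 10z + 25.
The constant term is 25.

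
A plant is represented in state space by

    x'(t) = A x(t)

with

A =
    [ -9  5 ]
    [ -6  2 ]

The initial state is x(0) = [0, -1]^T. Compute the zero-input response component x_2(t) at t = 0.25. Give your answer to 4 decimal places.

-0.9948

det(sI - A) = s^2 - (tr A)s + det A, with tr A = (-9) + 2 = -7 and det A = (-9)·2 - 5·(-6) = -18 - (-30) = 12.
So p(s) = det(sI - A) = s^2 + 7s + 12.
Factor s^2 + 7s + 12: two numbers with sum -7 and product 12 are -3 and -4, so s^2 + 7s + 12 = (s + 3)(s + 4).
Hence p(s) = (s + 3) (s + 4), with roots -4, -3.
The eigenvalues -4, -3 are distinct and real, so A is diagonalisable and x(t) = e^{At} x(0) = V diag(e^{λ_i t}) V^{-1} x(0), where the columns of V are the eigenvectors.
λ = -4: A - (-4)I = [[-5, 5], [-6, 6]]. Row 1 gives (-5)·v1 + 5·v2 = 0, so take v_1 = [1, 1]^T.
λ = -3: A - (-3)I = [[-6, 5], [-6, 5]]. Row 1 gives (-6)·v1 + 5·v2 = 0, so take v_2 = [5, 6]^T.
V = [v_1 v_2] = [[1, 5], [1, 6]] has det V = 1, so V^{-1} = adj(V)/det V = [[6, -5], [-1, 1]].
Modal coordinates z(0) = V^{-1} x(0): 6·0 + (-5)·(-1) = 5; (-1)·0 + 1·(-1) = -1; so z(0) = [5, -1]^T.
x_2(t) = Σ_i (v_i)_2 · z_i(0) · e^{λ_i t} (row 2 of V times the modal terms).
x_2(0.25) = 1·5·e^{-4·0.25} + 6·(-1)·e^{-3·0.25} = 5·0.367879 + (-6)·0.472367 = -0.9948.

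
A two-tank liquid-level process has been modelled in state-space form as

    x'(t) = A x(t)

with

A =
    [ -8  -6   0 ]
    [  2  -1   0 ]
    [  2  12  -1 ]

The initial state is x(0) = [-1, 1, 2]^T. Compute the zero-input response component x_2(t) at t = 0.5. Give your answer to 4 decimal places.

0.1886

det(sI - A) = s^3 - (tr A)s^2 + (M11 + M22 + M33)s - det A, where Mii is the 2×2 principal minor of A obtained by deleting row i and column i.
tr A = (-8) + (-1) + (-1) = -10; M11 = (-1)·(-1) - 0·12 = 1 - 0 = 1; M22 = (-8)·(-1) - 0·2 = 8 - 0 = 8; M33 = (-8)·(-1) - (-6)·2 = 8 - (-12) = 20; sum of minors = 29.
det A = (-8)·((-1)·(-1) - 0·12) - (-6)·(2·(-1) - 0·2) + 0·(2·12 - (-1)·2) = (-8)·1 - (-6)·(-2) + 0·26 = -20.
So p(s) = det(sI - A) = s^3 + 10s^2 + 29s + 20.
Rational-root test: any integer root divides 20. Testing small divisors, s = -1 works: p(-1) = -1 + 10 + (-29) + 20 = 0, so (s + 1) is a factor.
Dividing, p(s) = (s + 1)(s^2 + 9s + 20).
Factor s^2 + 9s + 20: two numbers with sum -9 and product 20 are -4 and -5, so s^2 + 9s + 20 = (s + 4)(s + 5).
Hence p(s) = (s + 1) (s + 4) (s + 5), with roots -5, -4, -1.
The eigenvalues -5, -4, -1 are distinct and real, so A is diagonalisable and x(t) = e^{At} x(0) = V diag(e^{λ_i t}) V^{-1} x(0), where the columns of V are the eigenvectors.
λ = -5: A - (-5)I = [[-3, -6, 0], [2, 4, 0], [2, 12, 4]]. v must be orthogonal to every row; (row 1) × (row 3) = [-24, 12, -24], so take v_1 = [-2, 1, -2]^T.
λ = -4: A - (-4)I = [[-4, -6, 0], [2, 3, 0], [2, 12, 3]]. v must be orthogonal to every row; (row 1) × (row 3) = [-18, 12, -36], so take v_2 = [-3, 2, -6]^T.
λ = -1: A - (-1)I = [[-7, -6, 0], [2, 0, 0], [2, 12, 0]]. v must be orthogonal to every row; (row 1) × (row 2) = [0, 0, 12], so take v_3 = [0, 0, 1]^T.
V = [v_1 v_2 v_3] = [[-2, -3, 0], [1, 2, 0], [-2, -6, 1]] has det V = -1, so V^{-1} = adj(V)/det V = [[-2, -3, 0], [1, 2, 0], [2, 6, 1]].
Modal coordinates z(0) = V^{-1} x(0): (-2)·(-1) + (-3)·1 + 0·2 = -1; 1·(-1) + 2·1 + 0·2 = 1; 2·(-1) + 6·1 + 1·2 = 6; so z(0) = [-1, 1, 6]^T.
x_2(t) = Σ_i (v_i)_2 · z_i(0) · e^{λ_i t} (row 2 of V times the modal terms).
x_2(0.5) = 1·(-1)·e^{-5·0.5} + 2·1·e^{-4·0.5} + 0·6·e^{-1·0.5} = (-1)·0.082085 + 2·0.135335 + 0·0.606531 = 0.1886.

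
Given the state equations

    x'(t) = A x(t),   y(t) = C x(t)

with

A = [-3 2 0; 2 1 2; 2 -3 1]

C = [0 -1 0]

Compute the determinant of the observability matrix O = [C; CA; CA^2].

CA = [[-2, -1, -2]]
CA^2 = [[0, 1, -4]]
Observability matrix O = [C; CA; CA^2] = [[0, -1, 0], [-2, -1, -2], [0, 1, -4]]
Expanding along the first row, det(O) = 0·((-1)·(-4) - (-2)·1) - (-1)·((-2)·(-4) - (-2)·0) + 0·((-2)·1 - (-1)·0) = 0·6 - (-1)·8 + 0·(-2) = 8
Since det(O) ≠ 0, rank(O) = 3 and the system is completely observable.

8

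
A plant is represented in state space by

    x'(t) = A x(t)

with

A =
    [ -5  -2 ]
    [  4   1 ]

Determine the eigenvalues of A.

det(sI - A) = s^2 - (tr A)s + det A, with tr A = (-5) + 1 = -4 and det A = (-5)·1 - (-2)·4 = -5 - (-8) = 3.
So p(s) = det(sI - A) = s^2 + 4s + 3.
Factor s^2 + 4s + 3: two numbers with sum -4 and product 3 are -1 and -3, so s^2 + 4s + 3 = (s + 1)(s + 3).
Hence p(s) = (s + 1) (s + 3), with roots -3, -1.
All eigenvalues have negative real part, so the system is asymptotically stable.

-3, -1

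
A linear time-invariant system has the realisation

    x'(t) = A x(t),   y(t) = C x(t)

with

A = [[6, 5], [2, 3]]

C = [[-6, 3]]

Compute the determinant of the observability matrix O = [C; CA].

CA = [[-30, -21]]
Observability matrix O = [C; CA] = [[-6, 3], [-30, -21]]
det(O) = (-6)·(-21) - 3·(-30) = 126 - (-90) = 216
Since det(O) ≠ 0, rank(O) = 2 and the system is completely observable.

216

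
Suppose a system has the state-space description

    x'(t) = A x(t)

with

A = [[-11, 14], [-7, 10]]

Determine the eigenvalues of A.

-4, 3

det(sI - A) = s^2 - (tr A)s + det A, with tr A = (-11) + 10 = -1 and det A = (-11)·10 - 14·(-7) = -110 - (-98) = -12.
So p(s) = det(sI - A) = s^2 + s - 12.
Factor s^2 + s - 12: two numbers with sum -1 and product -12 are 3 and -4, so s^2 + s - 12 = (s - 3)(s + 4).
Hence p(s) = (s - 3) (s + 4), with roots -4, 3.
At least one eigenvalue has non-negative real part, so the system is not asymptotically stable.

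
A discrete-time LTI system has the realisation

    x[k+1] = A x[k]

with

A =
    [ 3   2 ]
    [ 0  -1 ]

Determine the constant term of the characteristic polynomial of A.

-3

For a 2×2 matrix, det(zI - A) = z^2 - (tr A)z + det A.
tr A = 2, det A = -3.
So p(z) = z^2 - 2z - 3.
The constant term is -3.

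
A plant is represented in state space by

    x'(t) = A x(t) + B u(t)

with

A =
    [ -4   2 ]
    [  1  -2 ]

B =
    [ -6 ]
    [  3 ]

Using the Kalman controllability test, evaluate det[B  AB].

AB = [[30], [-12]]
Controllability matrix C = [B  AB] = [[-6, 30], [3, -12]]
det(C) = (-6)·(-12) - 30·3 = 72 - 90 = -18
Since det(C) ≠ 0, rank(C) = 2 and the system is completely controllable.

-18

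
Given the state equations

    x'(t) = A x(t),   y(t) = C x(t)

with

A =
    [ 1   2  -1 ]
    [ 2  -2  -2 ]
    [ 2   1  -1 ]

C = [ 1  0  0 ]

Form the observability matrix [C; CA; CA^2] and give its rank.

CA = [[1, 2, -1]]
CA^2 = [[3, -3, -4]]
Observability matrix O = [C; CA; CA^2] = [[1, 0, 0], [1, 2, -1], [3, -3, -4]]
det(O) = 1·(2·(-4) - (-1)·(-3)) - 0·(1·(-4) - (-1)·3) + 0·(1·(-3) - 2·3) = 1·(-11) - 0·(-1) + 0·(-9) = -11 ≠ 0, so rank(O) = 3.
rank(O) = 3 = n, so the pair (A, C) is completely observable.

3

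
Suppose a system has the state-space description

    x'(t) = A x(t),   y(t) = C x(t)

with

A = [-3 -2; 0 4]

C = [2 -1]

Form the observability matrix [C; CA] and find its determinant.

CA = [[-6, -8]]
Observability matrix O = [C; CA] = [[2, -1], [-6, -8]]
det(O) = 2·(-8) - (-1)·(-6) = -16 - 6 = -22
Since det(O) ≠ 0, rank(O) = 2 and the system is completely observable.

-22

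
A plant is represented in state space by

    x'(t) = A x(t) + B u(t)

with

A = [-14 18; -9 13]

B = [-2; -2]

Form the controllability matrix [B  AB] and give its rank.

AB = [[-8], [-8]]
Controllability matrix C = [B  AB] = [[-2, -8], [-2, -8]]
Every column of C is a scalar multiple of column 1 = [-2, -2] (multipliers 1, 4), so the columns span a one-dimensional space.
C ≠ 0, hence rank(C) = 1.
rank(C) = 1 < n = 2, so the pair (A, B) is not completely controllable.

1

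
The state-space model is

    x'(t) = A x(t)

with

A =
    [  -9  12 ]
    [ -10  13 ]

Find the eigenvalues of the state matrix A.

det(sI - A) = s^2 - (tr A)s + det A, with tr A = (-9) + 13 = 4 and det A = (-9)·13 - 12·(-10) = -117 - (-120) = 3.
So p(s) = det(sI - A) = s^2 - 4s + 3.
Factor s^2 - 4s + 3: two numbers with sum 4 and product 3 are 3 and 1, so s^2 - 4s + 3 = (s - 3)(s - 1).
Hence p(s) = (s - 3) (s - 1), with roots 1, 3.
At least one eigenvalue has non-negative real part, so the system is not asymptotically stable.

1, 3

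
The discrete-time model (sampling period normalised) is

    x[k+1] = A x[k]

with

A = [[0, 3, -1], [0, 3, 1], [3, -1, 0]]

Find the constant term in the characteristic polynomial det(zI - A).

-18

Expand det(zI - A) for the 3×3 matrix.
p(z) = z^3 - 3z^2 + 4z - 18.
(Check: constant term = det(-A) = (-1)^3 det A = -18; coefficient of z^2 = -tr A = -3.)
The constant term is -18.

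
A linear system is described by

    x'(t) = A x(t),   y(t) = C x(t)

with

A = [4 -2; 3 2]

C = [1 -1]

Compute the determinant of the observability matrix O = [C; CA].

-3

CA = [[1, -4]]
Observability matrix O = [C; CA] = [[1, -1], [1, -4]]
det(O) = 1·(-4) - (-1)·1 = -4 - (-1) = -3
Since det(O) ≠ 0, rank(O) = 2 and the system is completely observable.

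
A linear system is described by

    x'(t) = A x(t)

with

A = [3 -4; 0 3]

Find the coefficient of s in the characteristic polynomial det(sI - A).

For a 2×2 matrix, det(sI - A) = s^2 - (tr A)s + det A.
tr A = 6, det A = 9.
So p(s) = s^2 - 6s + 9.
The coefficient of s is -6.

-6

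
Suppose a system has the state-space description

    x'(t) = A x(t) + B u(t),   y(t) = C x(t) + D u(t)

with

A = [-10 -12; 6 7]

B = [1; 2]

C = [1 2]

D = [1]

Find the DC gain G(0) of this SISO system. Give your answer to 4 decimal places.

G(0) = C(-A)^{-1}B + D = -C A^{-1} B + D.
det A = 2, so A^{-1} = (1/2)·adj(A) = [[7/2, 6], [-3, -5]]
A^{-1} B = [31/2, -13]^T
C A^{-1} B = -21/2
G(0) = D - C A^{-1} B = 1 - (-21/2) = 23/2 ≈ 11.5000

11.5000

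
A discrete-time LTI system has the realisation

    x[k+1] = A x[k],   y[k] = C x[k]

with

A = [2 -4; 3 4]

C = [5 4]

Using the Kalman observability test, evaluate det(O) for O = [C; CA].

CA = [[22, -4]]
Observability matrix O = [C; CA] = [[5, 4], [22, -4]]
det(O) = 5·(-4) - 4·22 = -20 - 88 = -108
Since det(O) ≠ 0, rank(O) = 2 and the system is completely observable.

-108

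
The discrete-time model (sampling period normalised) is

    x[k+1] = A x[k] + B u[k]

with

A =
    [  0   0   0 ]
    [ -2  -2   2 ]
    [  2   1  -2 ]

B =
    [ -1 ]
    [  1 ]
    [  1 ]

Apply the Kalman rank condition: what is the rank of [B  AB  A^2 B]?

3

AB = [[0], [2], [-3]]
A^2B = [[0], [-10], [8]]
Controllability matrix C = [B  AB  A^2B] = [[-1, 0, 0], [1, 2, -10], [1, -3, 8]]
det(C) = (-1)·(2·8 - (-10)·(-3)) - 0·(1·8 - (-10)·1) + 0·(1·(-3) - 2·1) = (-1)·(-14) - 0·18 + 0·(-5) = 14 ≠ 0, so rank(C) = 3.
rank(C) = 3 = n, so the pair (A, B) is completely controllable.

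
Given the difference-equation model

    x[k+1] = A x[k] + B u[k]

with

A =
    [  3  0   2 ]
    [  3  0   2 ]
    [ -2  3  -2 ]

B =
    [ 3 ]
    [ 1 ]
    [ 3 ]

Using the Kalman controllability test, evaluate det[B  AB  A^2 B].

1476

AB = [[15], [15], [-9]]
A^2B = [[27], [27], [33]]
Controllability matrix C = [B  AB  A^2B] = [[3, 15, 27], [1, 15, 27], [3, -9, 33]]
Expanding along the first row, det(C) = 3·(15·33 - 27·(-9)) - 15·(1·33 - 27·3) + 27·(1·(-9) - 15·3) = 3·738 - 15·(-48) + 27·(-54) = 1476
Since det(C) ≠ 0, rank(C) = 3 and the system is completely controllable.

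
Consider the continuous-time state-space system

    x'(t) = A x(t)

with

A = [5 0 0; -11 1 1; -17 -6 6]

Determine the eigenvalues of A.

det(sI - A) = s^3 - (tr A)s^2 + (M11 + M22 + M33)s - det A, where Mii is the 2×2 principal minor of A obtained by deleting row i and column i.
tr A = 5 + 1 + 6 = 12; M11 = 1·6 - 1·(-6) = 6 - (-6) = 12; M22 = 5·6 - 0·(-17) = 30 - 0 = 30; M33 = 5·1 - 0·(-11) = 5 - 0 = 5; sum of minors = 47.
det A = 5·(1·6 - 1·(-6)) - 0·((-11)·6 - 1·(-17)) + 0·((-11)·(-6) - 1·(-17)) = 5·12 - 0·(-49) + 0·83 = 60.
So p(s) = det(sI - A) = s^3 - 12s^2 + 47s - 60.
Rational-root test: any integer root divides -60. Testing small divisors, s = 3 works: p(3) = 27 + (-108) + 141 + (-60) = 0, so (s - 3) is a factor.
Dividing, p(s) = (s - 3)(s^2 - 9s + 20).
Factor s^2 - 9s + 20: two numbers with sum 9 and product 20 are 5 and 4, so s^2 - 9s + 20 = (s - 5)(s - 4).
Hence p(s) = (s - 5) (s - 4) (s - 3), with roots 3, 4, 5.
At least one eigenvalue has non-negative real part, so the system is not asymptotically stable.

3, 4, 5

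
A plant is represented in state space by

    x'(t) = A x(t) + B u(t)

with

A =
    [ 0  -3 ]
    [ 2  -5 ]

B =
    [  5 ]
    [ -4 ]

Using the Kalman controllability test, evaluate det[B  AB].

198

AB = [[12], [30]]
Controllability matrix C = [B  AB] = [[5, 12], [-4, 30]]
det(C) = 5·30 - 12·(-4) = 150 - (-48) = 198
Since det(C) ≠ 0, rank(C) = 2 and the system is completely controllable.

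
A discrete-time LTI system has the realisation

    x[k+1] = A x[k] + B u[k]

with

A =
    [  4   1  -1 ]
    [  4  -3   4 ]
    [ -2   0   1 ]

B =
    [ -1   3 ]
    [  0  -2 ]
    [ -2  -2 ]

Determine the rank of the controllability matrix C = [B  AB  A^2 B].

AB = [[-2, 12], [-12, 10], [0, -8]]
A^2B = [[-20, 66], [28, -14], [4, -32]]
Controllability matrix C = [B  AB  A^2B] = [[-1, 3, -2, 12, -20, 66], [0, -2, -12, 10, 28, -14], [-2, -2, 0, -8, 4, -32]]
Take the 3×3 submatrix of C formed by columns 1, 2, 3: [[-1, 3, -2], [0, -2, -12], [-2, -2, 0]]. Its determinant is (-1)·((-2)·0 - (-12)·(-2)) - 3·(0·0 - (-12)·(-2)) + (-2)·(0·(-2) - (-2)·(-2)) = (-1)·(-24) - 3·(-24) + (-2)·(-4) = 104 ≠ 0.
So rank(C) ≥ 3; since C has 3 rows, rank(C) = 3.
rank(C) = 3 = n, so the pair (A, B) is completely controllable.

3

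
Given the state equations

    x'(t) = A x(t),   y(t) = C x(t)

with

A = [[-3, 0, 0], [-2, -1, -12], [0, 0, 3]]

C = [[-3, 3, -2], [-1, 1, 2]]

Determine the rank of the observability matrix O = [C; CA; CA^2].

CA = [[3, -3, -42], [1, -1, -6]]
CA^2 = [[-3, 3, -90], [-1, 1, -6]]
Observability matrix O = [C; CA; CA^2] = [[-3, 3, -2], [-1, 1, 2], [3, -3, -42], [1, -1, -6], [-3, 3, -90], [-1, 1, -6]]
The columns c1, c2, c3 of O are linearly dependent: c1 + c2 = 0 (check each entry), so rank(O) ≤ 2.
The 2×2 minor from rows 1, 2, columns 1, 3 is (-3)·2 - (-2)·(-1) = -6 - 2 = -8 ≠ 0, so rank(O) = 2.
rank(O) = 2 < n = 3, so the pair (A, C) is not completely observable.

2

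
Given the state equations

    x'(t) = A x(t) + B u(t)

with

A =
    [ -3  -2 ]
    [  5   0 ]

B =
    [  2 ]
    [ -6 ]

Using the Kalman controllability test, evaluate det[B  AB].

AB = [[6], [10]]
Controllability matrix C = [B  AB] = [[2, 6], [-6, 10]]
det(C) = 2·10 - 6·(-6) = 20 - (-36) = 56
Since det(C) ≠ 0, rank(C) = 2 and the system is completely controllable.

56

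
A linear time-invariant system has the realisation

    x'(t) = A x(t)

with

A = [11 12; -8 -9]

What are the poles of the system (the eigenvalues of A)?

det(sI - A) = s^2 - (tr A)s + det A, with tr A = 11 + (-9) = 2 and det A = 11·(-9) - 12·(-8) = -99 - (-96) = -3.
So p(s) = det(sI - A) = s^2 - 2s - 3.
Factor s^2 - 2s - 3: two numbers with sum 2 and product -3 are 3 and -1, so s^2 - 2s - 3 = (s - 3)(s + 1).
Hence p(s) = (s - 3) (s + 1), with roots -1, 3.
At least one eigenvalue has non-negative real part, so the system is not asymptotically stable.

-1, 3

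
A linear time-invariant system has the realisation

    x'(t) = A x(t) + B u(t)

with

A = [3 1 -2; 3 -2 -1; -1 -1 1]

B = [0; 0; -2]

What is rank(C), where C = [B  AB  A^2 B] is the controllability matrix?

3

AB = [[4], [2], [-2]]
A^2B = [[18], [10], [-8]]
Controllability matrix C = [B  AB  A^2B] = [[0, 4, 18], [0, 2, 10], [-2, -2, -8]]
det(C) = 0·(2·(-8) - 10·(-2)) - 4·(0·(-8) - 10·(-2)) + 18·(0·(-2) - 2·(-2)) = 0·4 - 4·20 + 18·4 = -8 ≠ 0, so rank(C) = 3.
rank(C) = 3 = n, so the pair (A, B) is completely controllable.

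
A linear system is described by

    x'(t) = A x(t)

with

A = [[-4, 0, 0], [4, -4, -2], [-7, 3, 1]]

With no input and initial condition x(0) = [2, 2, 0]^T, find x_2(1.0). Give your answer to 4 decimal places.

0.5047

det(sI - A) = s^3 - (tr A)s^2 + (M11 + M22 + M33)s - det A, where Mii is the 2×2 principal minor of A obtained by deleting row i and column i.
tr A = (-4) + (-4) + 1 = -7; M11 = (-4)·1 - (-2)·3 = -4 - (-6) = 2; M22 = (-4)·1 - 0·(-7) = -4 - 0 = -4; M33 = (-4)·(-4) - 0·4 = 16 - 0 = 16; sum of minors = 14.
det A = (-4)·((-4)·1 - (-2)·3) - 0·(4·1 - (-2)·(-7)) + 0·(4·3 - (-4)·(-7)) = (-4)·2 - 0·(-10) + 0·(-16) = -8.
So p(s) = det(sI - A) = s^3 + 7s^2 + 14s + 8.
Rational-root test: any integer root divides 8. Testing small divisors, s = -1 works: p(-1) = -1 + 7 + (-14) + 8 = 0, so (s + 1) is a factor.
Dividing, p(s) = (s + 1)(s^2 + 6s + 8).
Factor s^2 + 6s + 8: two numbers with sum -6 and product 8 are -2 and -4, so s^2 + 6s + 8 = (s + 2)(s + 4).
Hence p(s) = (s + 1) (s + 2) (s + 4), with roots -4, -2, -1.
The eigenvalues -4, -2, -1 are distinct and real, so A is diagonalisable and x(t) = e^{At} x(0) = V diag(e^{λ_i t}) V^{-1} x(0), where the columns of V are the eigenvectors.
λ = -4: A - (-4)I = [[0, 0, 0], [4, 0, -2], [-7, 3, 5]]. v must be orthogonal to every row; (row 2) × (row 3) = [6, -6, 12], so take v_1 = [1, -1, 2]^T.
λ = -2: A - (-2)I = [[-2, 0, 0], [4, -2, -2], [-7, 3, 3]]. v must be orthogonal to every row; (row 1) × (row 2) = [0, -4, 4], so take v_2 = [0, 1, -1]^T.
λ = -1: A - (-1)I = [[-3, 0, 0], [4, -3, -2], [-7, 3, 2]]. v must be orthogonal to every row; (row 1) × (row 2) = [0, -6, 9], so take v_3 = [0, -2, 3]^T.
V = [v_1 v_2 v_3] = [[1, 0, 0], [-1, 1, -2], [2, -1, 3]] has det V = 1, so V^{-1} = adj(V)/det V = [[1, 0, 0], [-1, 3, 2], [-1, 1, 1]].
Modal coordinates z(0) = V^{-1} x(0): 1·2 + 0·2 + 0·0 = 2; (-1)·2 + 3·2 + 2·0 = 4; (-1)·2 + 1·2 + 1·0 = 0; so z(0) = [2, 4, 0]^T.
x_2(t) = Σ_i (v_i)_2 · z_i(0) · e^{λ_i t} (row 2 of V times the modal terms).
x_2(1.0) = (-1)·2·e^{-4·1.0} + 1·4·e^{-2·1.0} + (-2)·0·e^{-1·1.0} = (-2)·0.018316 + 4·0.135335 + 0·0.367879 = 0.5047.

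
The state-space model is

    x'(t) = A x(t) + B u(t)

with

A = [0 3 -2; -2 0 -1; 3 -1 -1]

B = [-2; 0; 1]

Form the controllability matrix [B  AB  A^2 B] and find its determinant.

-233

AB = [[-2], [3], [-7]]
A^2B = [[23], [11], [-2]]
Controllability matrix C = [B  AB  A^2B] = [[-2, -2, 23], [0, 3, 11], [1, -7, -2]]
Expanding along the first row, det(C) = (-2)·(3·(-2) - 11·(-7)) - (-2)·(0·(-2) - 11·1) + 23·(0·(-7) - 3·1) = (-2)·71 - (-2)·(-11) + 23·(-3) = -233
Since det(C) ≠ 0, rank(C) = 3 and the system is completely controllable.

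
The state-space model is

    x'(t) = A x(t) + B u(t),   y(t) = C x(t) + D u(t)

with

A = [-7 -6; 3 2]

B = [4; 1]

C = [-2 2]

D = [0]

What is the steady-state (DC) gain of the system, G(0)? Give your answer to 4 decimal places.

16.5000

G(0) = C(-A)^{-1}B + D = -C A^{-1} B + D.
det A = 4, so A^{-1} = (1/4)·adj(A) = [[1/2, 3/2], [-3/4, -7/4]]
A^{-1} B = [7/2, -19/4]^T
C A^{-1} B = -33/2
G(0) = D - C A^{-1} B = 0 - (-33/2) = 33/2 ≈ 16.5000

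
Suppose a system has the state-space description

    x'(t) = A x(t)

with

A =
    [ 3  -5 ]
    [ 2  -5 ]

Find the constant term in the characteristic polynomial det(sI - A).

For a 2×2 matrix, det(sI - A) = s^2 - (tr A)s + det A.
tr A = -2, det A = -5.
So p(s) = s^2 + 2s - 5.
The constant term is -5.

-5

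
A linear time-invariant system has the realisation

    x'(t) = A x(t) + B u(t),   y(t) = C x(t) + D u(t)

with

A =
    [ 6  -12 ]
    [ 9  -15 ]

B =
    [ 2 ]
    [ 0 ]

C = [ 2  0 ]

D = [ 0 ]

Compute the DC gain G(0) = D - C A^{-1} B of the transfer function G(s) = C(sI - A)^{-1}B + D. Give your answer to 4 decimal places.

3.3333

G(0) = C(-A)^{-1}B + D = -C A^{-1} B + D.
det A = 18, so A^{-1} = (1/18)·adj(A) = [[-5/6, 2/3], [-1/2, 1/3]]
A^{-1} B = [-5/3, -1]^T
C A^{-1} B = -10/3
G(0) = D - C A^{-1} B = 0 - (-10/3) = 10/3 ≈ 3.3333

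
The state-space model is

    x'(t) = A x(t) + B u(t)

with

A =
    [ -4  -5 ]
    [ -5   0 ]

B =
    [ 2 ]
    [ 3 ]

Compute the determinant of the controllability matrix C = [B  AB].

49

AB = [[-23], [-10]]
Controllability matrix C = [B  AB] = [[2, -23], [3, -10]]
det(C) = 2·(-10) - (-23)·3 = -20 - (-69) = 49
Since det(C) ≠ 0, rank(C) = 2 and the system is completely controllable.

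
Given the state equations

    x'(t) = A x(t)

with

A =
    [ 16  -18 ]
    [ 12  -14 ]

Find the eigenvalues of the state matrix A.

det(sI - A) = s^2 - (tr A)s + det A, with tr A = 16 + (-14) = 2 and det A = 16·(-14) - (-18)·12 = -224 - (-216) = -8.
So p(s) = det(sI - A) = s^2 - 2s - 8.
Factor s^2 - 2s - 8: two numbers with sum 2 and product -8 are 4 and -2, so s^2 - 2s - 8 = (s - 4)(s + 2).
Hence p(s) = (s - 4) (s + 2), with roots -2, 4.
At least one eigenvalue has non-negative real part, so the system is not asymptotically stable.

-2, 4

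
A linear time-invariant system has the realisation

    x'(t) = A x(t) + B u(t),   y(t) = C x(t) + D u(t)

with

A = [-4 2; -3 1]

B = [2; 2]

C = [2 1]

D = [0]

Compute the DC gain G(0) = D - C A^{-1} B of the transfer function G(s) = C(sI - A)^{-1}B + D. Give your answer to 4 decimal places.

3.0000

G(0) = C(-A)^{-1}B + D = -C A^{-1} B + D.
det A = 2, so A^{-1} = (1/2)·adj(A) = [[1/2, -1], [3/2, -2]]
A^{-1} B = [-1, -1]^T
C A^{-1} B = -3
G(0) = D - C A^{-1} B = 0 - (-3) = 3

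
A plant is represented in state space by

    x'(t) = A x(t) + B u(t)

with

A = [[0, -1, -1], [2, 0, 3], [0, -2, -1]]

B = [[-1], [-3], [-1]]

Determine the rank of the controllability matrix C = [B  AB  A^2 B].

AB = [[4], [-5], [7]]
A^2B = [[-2], [29], [3]]
Controllability matrix C = [B  AB  A^2B] = [[-1, 4, -2], [-3, -5, 29], [-1, 7, 3]]
det(C) = (-1)·((-5)·3 - 29·7) - 4·((-3)·3 - 29·(-1)) + (-2)·((-3)·7 - (-5)·(-1)) = (-1)·(-218) - 4·20 + (-2)·(-26) = 190 ≠ 0, so rank(C) = 3.
rank(C) = 3 = n, so the pair (A, B) is completely controllable.

3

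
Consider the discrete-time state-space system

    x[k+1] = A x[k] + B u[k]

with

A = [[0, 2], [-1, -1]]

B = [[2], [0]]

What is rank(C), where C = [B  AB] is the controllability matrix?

AB = [[0], [-2]]
Controllability matrix C = [B  AB] = [[2, 0], [0, -2]]
det(C) = 2·(-2) - 0·0 = -4 - 0 = -4 ≠ 0, so rank(C) = 2.
rank(C) = 2 = n, so the pair (A, B) is completely controllable.

2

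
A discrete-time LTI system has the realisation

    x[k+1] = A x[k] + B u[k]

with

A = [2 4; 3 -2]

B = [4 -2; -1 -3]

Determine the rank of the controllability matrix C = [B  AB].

AB = [[4, -16], [14, 0]]
Controllability matrix C = [B  AB] = [[4, -2, 4, -16], [-1, -3, 14, 0]]
Take the 2×2 submatrix of C formed by columns 1, 2: [[4, -2], [-1, -3]]. Its determinant is 4·(-3) - (-2)·(-1) = -12 - 2 = -14 ≠ 0.
So rank(C) ≥ 2; since C has 2 rows, rank(C) = 2.
rank(C) = 2 = n, so the pair (A, B) is completely controllable.

2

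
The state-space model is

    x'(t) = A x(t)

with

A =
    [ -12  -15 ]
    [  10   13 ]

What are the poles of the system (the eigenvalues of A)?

det(sI - A) = s^2 - (tr A)s + det A, with tr A = (-12) + 13 = 1 and det A = (-12)·13 - (-15)·10 = -156 - (-150) = -6.
So p(s) = det(sI - A) = s^2 - s - 6.
Factor s^2 - s - 6: two numbers with sum 1 and product -6 are 3 and -2, so s^2 - s - 6 = (s - 3)(s + 2).
Hence p(s) = (s - 3) (s + 2), with roots -2, 3.
At least one eigenvalue has non-negative real part, so the system is not asymptotically stable.

-2, 3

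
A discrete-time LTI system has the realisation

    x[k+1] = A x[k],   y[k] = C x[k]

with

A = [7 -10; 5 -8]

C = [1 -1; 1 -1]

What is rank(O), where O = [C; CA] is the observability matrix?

1

CA = [[2, -2], [2, -2]]
Observability matrix O = [C; CA] = [[1, -1], [1, -1], [2, -2], [2, -2]]
Every row of O is a scalar multiple of row 1 = [1, -1] (multipliers 1, 1, 2, 2), so the rows span a one-dimensional space.
O ≠ 0, hence rank(O) = 1.
rank(O) = 1 < n = 2, so the pair (A, C) is not completely observable.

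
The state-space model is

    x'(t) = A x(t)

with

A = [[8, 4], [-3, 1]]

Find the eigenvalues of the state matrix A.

4, 5

det(sI - A) = s^2 - (tr A)s + det A, with tr A = 8 + 1 = 9 and det A = 8·1 - 4·(-3) = 8 - (-12) = 20.
So p(s) = det(sI - A) = s^2 - 9s + 20.
Factor s^2 - 9s + 20: two numbers with sum 9 and product 20 are 5 and 4, so s^2 - 9s + 20 = (s - 5)(s - 4).
Hence p(s) = (s - 5) (s - 4), with roots 4, 5.
At least one eigenvalue has non-negative real part, so the system is not asymptotically stable.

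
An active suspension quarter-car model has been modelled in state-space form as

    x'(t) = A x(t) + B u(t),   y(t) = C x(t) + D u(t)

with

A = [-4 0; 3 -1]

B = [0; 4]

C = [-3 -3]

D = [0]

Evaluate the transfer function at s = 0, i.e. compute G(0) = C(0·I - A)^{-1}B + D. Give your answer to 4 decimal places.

-12.0000

G(0) = C(-A)^{-1}B + D = -C A^{-1} B + D.
det A = 4, so A^{-1} = (1/4)·adj(A) = [[-1/4, 0], [-3/4, -1]]
A^{-1} B = [0, -4]^T
C A^{-1} B = 12
G(0) = D - C A^{-1} B = 0 - (12) = -12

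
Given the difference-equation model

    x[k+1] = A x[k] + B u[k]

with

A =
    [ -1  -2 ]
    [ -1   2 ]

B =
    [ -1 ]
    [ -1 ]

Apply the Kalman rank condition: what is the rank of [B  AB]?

2

AB = [[3], [-1]]
Controllability matrix C = [B  AB] = [[-1, 3], [-1, -1]]
det(C) = (-1)·(-1) - 3·(-1) = 1 - (-3) = 4 ≠ 0, so rank(C) = 2.
rank(C) = 2 = n, so the pair (A, B) is completely controllable.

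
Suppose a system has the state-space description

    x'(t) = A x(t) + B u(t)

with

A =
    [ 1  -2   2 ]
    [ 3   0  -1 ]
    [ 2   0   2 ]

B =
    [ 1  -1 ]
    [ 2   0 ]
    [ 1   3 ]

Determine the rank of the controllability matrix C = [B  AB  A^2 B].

AB = [[-1, 5], [2, -6], [4, 4]]
A^2B = [[3, 25], [-7, 11], [6, 18]]
Controllability matrix C = [B  AB  A^2B] = [[1, -1, -1, 5, 3, 25], [2, 0, 2, -6, -7, 11], [1, 3, 4, 4, 6, 18]]
Take the 3×3 submatrix of C formed by columns 1, 2, 3: [[1, -1, -1], [2, 0, 2], [1, 3, 4]]. Its determinant is 1·(0·4 - 2·3) - (-1)·(2·4 - 2·1) + (-1)·(2·3 - 0·1) = 1·(-6) - (-1)·6 + (-1)·6 = -6 ≠ 0.
So rank(C) ≥ 3; since C has 3 rows, rank(C) = 3.
rank(C) = 3 = n, so the pair (A, B) is completely controllable.

3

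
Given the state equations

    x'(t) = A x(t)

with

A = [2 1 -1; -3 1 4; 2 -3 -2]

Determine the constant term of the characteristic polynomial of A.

-15

Expand det(sI - A) for the 3×3 matrix.
p(s) = s^3 - s^2 + 13s - 15.
(Check: constant term = det(-A) = (-1)^3 det A = -15; coefficient of s^2 = -tr A = -1.)
The constant term is -15.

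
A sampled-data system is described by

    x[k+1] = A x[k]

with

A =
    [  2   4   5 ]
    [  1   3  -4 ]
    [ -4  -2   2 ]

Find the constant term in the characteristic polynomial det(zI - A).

-102

Expand det(zI - A) for the 3×3 matrix.
p(z) = z^3 - 7z^2 + 24z - 102.
(Check: constant term = det(-A) = (-1)^3 det A = -102; coefficient of z^2 = -tr A = -7.)
The constant term is -102.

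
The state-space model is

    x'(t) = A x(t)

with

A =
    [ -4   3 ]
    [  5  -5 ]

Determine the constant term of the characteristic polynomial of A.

For a 2×2 matrix, det(sI - A) = s^2 - (tr A)s + det A.
tr A = -9, det A = 5.
So p(s) = s^2 + 9s + 5.
The constant term is 5.

5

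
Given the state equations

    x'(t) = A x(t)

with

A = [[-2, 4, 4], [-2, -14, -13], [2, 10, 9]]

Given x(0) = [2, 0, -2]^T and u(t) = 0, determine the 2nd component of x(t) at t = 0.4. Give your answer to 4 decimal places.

det(sI - A) = s^3 - (tr A)s^2 + (M11 + M22 + M33)s - det A, where Mii is the 2×2 principal minor of A obtained by deleting row i and column i.
tr A = (-2) + (-14) + 9 = -7; M11 = (-14)·9 - (-13)·10 = -126 - (-130) = 4; M22 = (-2)·9 - 4·2 = -18 - 8 = -26; M33 = (-2)·(-14) - 4·(-2) = 28 - (-8) = 36; sum of minors = 14.
det A = (-2)·((-14)·9 - (-13)·10) - 4·((-2)·9 - (-13)·2) + 4·((-2)·10 - (-14)·2) = (-2)·4 - 4·8 + 4·8 = -8.
So p(s) = det(sI - A) = s^3 + 7s^2 + 14s + 8.
Rational-root test: any integer root divides 8. Testing small divisors, s = -1 works: p(-1) = -1 + 7 + (-14) + 8 = 0, so (s + 1) is a factor.
Dividing, p(s) = (s + 1)(s^2 + 6s + 8).
Factor s^2 + 6s + 8: two numbers with sum -6 and product 8 are -2 and -4, so s^2 + 6s + 8 = (s + 2)(s + 4).
Hence p(s) = (s + 1) (s + 2) (s + 4), with roots -4, -2, -1.
The eigenvalues -4, -2, -1 are distinct and real, so A is diagonalisable and x(t) = e^{At} x(0) = V diag(e^{λ_i t}) V^{-1} x(0), where the columns of V are the eigenvectors.
λ = -4: A - (-4)I = [[2, 4, 4], [-2, -10, -13], [2, 10, 13]]. v must be orthogonal to every row; (row 1) × (row 2) = [-12, 18, -12], so take v_1 = [-2, 3, -2]^T.
λ = -2: A - (-2)I = [[0, 4, 4], [-2, -12, -13], [2, 10, 11]]. v must be orthogonal to every row; (row 1) × (row 2) = [-4, -8, 8], so take v_2 = [1, 2, -2]^T.
λ = -1: A - (-1)I = [[-1, 4, 4], [-2, -13, -13], [2, 10, 10]]. v must be orthogonal to every row; (row 1) × (row 2) = [0, -21, 21], so take v_3 = [0, -1, 1]^T.
V = [v_1 v_2 v_3] = [[-2, 1, 0], [3, 2, -1], [-2, -2, 1]] has det V = -1, so V^{-1} = adj(V)/det V = [[0, 1, 1], [1, 2, 2], [2, 6, 7]].
Modal coordinates z(0) = V^{-1} x(0): 0·2 + 1·0 + 1·(-2) = -2; 1·2 + 2·0 + 2·(-2) = -2; 2·2 + 6·0 + 7·(-2) = -10; so z(0) = [-2, -2, -10]^T.
x_2(t) = Σ_i (v_i)_2 · z_i(0) · e^{λ_i t} (row 2 of V times the modal terms).
x_2(0.4) = 3·(-2)·e^{-4·0.4} + 2·(-2)·e^{-2·0.4} + (-1)·(-10)·e^{-1·0.4} = (-6)·0.201897 + (-4)·0.449329 + 10·0.670320 = 3.6945.

3.6945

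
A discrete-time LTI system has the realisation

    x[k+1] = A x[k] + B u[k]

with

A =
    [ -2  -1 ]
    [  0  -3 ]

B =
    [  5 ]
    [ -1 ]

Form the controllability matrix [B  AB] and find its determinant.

6

AB = [[-9], [3]]
Controllability matrix C = [B  AB] = [[5, -9], [-1, 3]]
det(C) = 5·3 - (-9)·(-1) = 15 - 9 = 6
Since det(C) ≠ 0, rank(C) = 2 and the system is completely controllable.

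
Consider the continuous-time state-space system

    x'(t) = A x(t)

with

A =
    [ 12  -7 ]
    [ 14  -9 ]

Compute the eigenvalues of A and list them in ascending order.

-2, 5

det(sI - A) = s^2 - (tr A)s + det A, with tr A = 12 + (-9) = 3 and det A = 12·(-9) - (-7)·14 = -108 - (-98) = -10.
So p(s) = det(sI - A) = s^2 - 3s - 10.
Factor s^2 - 3s - 10: two numbers with sum 3 and product -10 are 5 and -2, so s^2 - 3s - 10 = (s - 5)(s + 2).
Hence p(s) = (s - 5) (s + 2), with roots -2, 5.
At least one eigenvalue has non-negative real part, so the system is not asymptotically stable.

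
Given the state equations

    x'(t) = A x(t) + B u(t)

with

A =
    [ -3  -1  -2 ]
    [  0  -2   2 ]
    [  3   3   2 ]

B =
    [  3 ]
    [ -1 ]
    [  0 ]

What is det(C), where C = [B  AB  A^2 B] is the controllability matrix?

-192

AB = [[-8], [2], [6]]
A^2B = [[10], [8], [-6]]
Controllability matrix C = [B  AB  A^2B] = [[3, -8, 10], [-1, 2, 8], [0, 6, -6]]
Expanding along the first row, det(C) = 3·(2·(-6) - 8·6) - (-8)·((-1)·(-6) - 8·0) + 10·((-1)·6 - 2·0) = 3·(-60) - (-8)·6 + 10·(-6) = -192
Since det(C) ≠ 0, rank(C) = 3 and the system is completely controllable.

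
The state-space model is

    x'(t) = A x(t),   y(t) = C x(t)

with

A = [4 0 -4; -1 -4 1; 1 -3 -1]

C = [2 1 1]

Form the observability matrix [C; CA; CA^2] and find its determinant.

CA = [[8, -7, -8]]
CA^2 = [[31, 52, -31]]
Observability matrix O = [C; CA; CA^2] = [[2, 1, 1], [8, -7, -8], [31, 52, -31]]
Expanding along the first row, det(O) = 2·((-7)·(-31) - (-8)·52) - 1·(8·(-31) - (-8)·31) + 1·(8·52 - (-7)·31) = 2·633 - 1·0 + 1·633 = 1899
Since det(O) ≠ 0, rank(O) = 3 and the system is completely observable.

1899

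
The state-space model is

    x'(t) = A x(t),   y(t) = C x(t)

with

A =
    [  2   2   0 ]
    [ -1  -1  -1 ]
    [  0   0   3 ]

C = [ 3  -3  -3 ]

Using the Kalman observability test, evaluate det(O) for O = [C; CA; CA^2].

-1134

CA = [[9, 9, -6]]
CA^2 = [[9, 9, -27]]
Observability matrix O = [C; CA; CA^2] = [[3, -3, -3], [9, 9, -6], [9, 9, -27]]
Expanding along the first row, det(O) = 3·(9·(-27) - (-6)·9) - (-3)·(9·(-27) - (-6)·9) + (-3)·(9·9 - 9·9) = 3·(-189) - (-3)·(-189) + (-3)·0 = -1134
Since det(O) ≠ 0, rank(O) = 3 and the system is completely observable.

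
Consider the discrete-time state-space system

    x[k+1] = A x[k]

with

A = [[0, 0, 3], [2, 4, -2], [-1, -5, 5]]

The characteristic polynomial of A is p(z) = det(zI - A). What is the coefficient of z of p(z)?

Expand det(zI - A) for the 3×3 matrix.
p(z) = z^3 - 9z^2 + 13z + 18.
(Check: constant term = det(-A) = (-1)^3 det A = 18; coefficient of z^2 = -tr A = -9.)
The coefficient of z is 13.

13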